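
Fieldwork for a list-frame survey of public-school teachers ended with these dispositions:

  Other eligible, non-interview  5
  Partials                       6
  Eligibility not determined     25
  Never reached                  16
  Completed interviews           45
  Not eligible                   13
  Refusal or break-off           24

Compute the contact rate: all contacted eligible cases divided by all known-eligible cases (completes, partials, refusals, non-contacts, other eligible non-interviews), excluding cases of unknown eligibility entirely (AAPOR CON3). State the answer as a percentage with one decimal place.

83.3%

Numerator: 45 + 6 + 24 + 5 = 80
Denom: 45 + 6 + 24 + 16 + 5 = 96
CON3 = 80 / 96 = 0.8333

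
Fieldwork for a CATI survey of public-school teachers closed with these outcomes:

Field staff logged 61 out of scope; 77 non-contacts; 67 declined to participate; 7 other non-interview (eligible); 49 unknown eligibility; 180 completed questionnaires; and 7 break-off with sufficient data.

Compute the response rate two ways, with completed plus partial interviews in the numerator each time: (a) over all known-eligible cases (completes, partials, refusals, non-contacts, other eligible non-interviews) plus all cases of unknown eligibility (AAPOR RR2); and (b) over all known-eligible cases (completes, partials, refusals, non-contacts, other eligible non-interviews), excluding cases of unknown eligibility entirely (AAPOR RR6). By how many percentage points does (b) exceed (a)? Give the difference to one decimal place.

7.0

Top: 180 + 7 = 187
Denominator: 180 + 7 + 67 + 77 + 7 + 49 = 387
RR2 = 187 / 387 = 0.4832
Denominator: 180 + 7 + 67 + 77 + 7 = 338
RR6 = 187 / 338 = 0.5533
Difference = 55.33 − 48.32 = 7.01 percentage points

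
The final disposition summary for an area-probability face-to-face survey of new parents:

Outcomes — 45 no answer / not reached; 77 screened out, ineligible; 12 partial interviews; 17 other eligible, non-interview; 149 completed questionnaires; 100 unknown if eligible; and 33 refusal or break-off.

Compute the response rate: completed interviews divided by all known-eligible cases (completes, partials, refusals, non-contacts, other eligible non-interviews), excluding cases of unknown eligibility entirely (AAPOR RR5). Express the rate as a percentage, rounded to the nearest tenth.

Top: 149
Denom: 149 + 12 + 33 + 45 + 17 = 256
RR5 = 149 / 256 = 0.5820

58.2%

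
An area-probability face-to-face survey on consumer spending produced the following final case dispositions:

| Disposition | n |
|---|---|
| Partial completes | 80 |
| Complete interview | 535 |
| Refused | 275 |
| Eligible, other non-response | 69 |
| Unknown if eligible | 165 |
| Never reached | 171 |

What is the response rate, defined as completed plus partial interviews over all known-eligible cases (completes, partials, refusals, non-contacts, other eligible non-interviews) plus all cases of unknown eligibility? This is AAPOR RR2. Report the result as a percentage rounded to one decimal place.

47.5%

Top: 535 + 80 = 615
Denom: 535 + 80 + 275 + 171 + 69 + 165 = 1295
RR2 = 615 / 1295 = 0.4749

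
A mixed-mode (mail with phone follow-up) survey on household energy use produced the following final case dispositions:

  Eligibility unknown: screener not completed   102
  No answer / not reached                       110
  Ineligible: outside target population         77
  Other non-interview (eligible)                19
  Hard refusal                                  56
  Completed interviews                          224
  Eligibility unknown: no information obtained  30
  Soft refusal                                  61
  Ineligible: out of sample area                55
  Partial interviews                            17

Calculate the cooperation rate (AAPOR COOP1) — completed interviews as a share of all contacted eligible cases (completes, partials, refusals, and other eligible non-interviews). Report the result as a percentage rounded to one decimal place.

Refusal or break-off = 56 + 61 = 117
Unknown if eligible = 102 + 30 = 132
Not eligible = 77 + 55 = 132
Top → 224
Denominator → 224 + 17 + 117 + 19 = 377
COOP1 = 224 / 377 = 0.5942

59.4%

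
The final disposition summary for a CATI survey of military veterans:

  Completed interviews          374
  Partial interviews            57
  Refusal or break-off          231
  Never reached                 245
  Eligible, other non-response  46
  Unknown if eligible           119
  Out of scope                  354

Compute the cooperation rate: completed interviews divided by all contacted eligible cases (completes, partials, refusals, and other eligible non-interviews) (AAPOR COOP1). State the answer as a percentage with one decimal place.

Num: 374
Denominator: 374 + 57 + 231 + 46 = 708
COOP1 = 374 / 708 = 0.5282

52.8%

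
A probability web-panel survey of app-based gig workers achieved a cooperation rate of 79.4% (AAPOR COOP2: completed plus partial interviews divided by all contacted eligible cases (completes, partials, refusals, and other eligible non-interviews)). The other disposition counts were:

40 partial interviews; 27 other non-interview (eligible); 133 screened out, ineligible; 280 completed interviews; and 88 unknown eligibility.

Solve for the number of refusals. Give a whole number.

Top = 280 + 40 = 320
COOP2 = 320 / D = 0.794
D = 320 / 0.794 = 403.0
Remaining denominator categories sum to 347
refusals = 403.0 − 347 ≈ 56

56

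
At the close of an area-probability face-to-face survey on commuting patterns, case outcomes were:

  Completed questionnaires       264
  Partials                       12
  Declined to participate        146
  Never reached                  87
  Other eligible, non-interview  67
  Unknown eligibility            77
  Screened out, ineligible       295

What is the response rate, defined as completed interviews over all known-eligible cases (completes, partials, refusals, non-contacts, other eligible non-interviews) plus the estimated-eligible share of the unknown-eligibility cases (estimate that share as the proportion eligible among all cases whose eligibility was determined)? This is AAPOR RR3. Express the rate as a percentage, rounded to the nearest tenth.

Numerator → 264
Eligible (known) → 264 + 12 + 146 + 87 + 67 = 576
e = 576 / (576 + 295) = 576 / 871 = 0.6613
Eligible share of unknowns → 0.6613 × 77 = 50.92
Base → 576 + 50.92 = 626.92
RR3 = 264 / 626.92 = 0.4211

42.1%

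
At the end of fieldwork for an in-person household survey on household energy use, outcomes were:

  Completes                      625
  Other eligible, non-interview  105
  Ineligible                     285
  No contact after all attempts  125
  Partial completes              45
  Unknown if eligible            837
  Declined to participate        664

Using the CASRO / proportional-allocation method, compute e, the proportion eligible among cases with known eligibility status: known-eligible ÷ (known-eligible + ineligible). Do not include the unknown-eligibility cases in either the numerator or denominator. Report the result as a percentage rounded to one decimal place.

84.6%

Eligible (known) → 625 + 45 + 664 + 125 + 105 = 1564
e = 1564 / (1564 + 285) = 1564 / 1849 = 0.8459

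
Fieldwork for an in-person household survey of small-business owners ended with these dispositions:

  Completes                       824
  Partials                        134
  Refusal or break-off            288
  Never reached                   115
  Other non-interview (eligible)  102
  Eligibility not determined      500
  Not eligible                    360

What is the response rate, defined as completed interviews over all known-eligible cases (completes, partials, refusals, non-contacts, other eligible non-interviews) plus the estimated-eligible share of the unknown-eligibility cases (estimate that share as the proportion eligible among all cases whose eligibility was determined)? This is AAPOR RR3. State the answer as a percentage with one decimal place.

Num → 824
Eligible (known) → 824 + 134 + 288 + 115 + 102 = 1463
e = 1463 / (1463 + 360) = 1463 / 1823 = 0.8025
Eligible share of unknowns → 0.8025 × 500 = 401.25
Denom → 1463 + 401.25 = 1864.25
RR3 = 824 / 1864.25 = 0.4420

44.2%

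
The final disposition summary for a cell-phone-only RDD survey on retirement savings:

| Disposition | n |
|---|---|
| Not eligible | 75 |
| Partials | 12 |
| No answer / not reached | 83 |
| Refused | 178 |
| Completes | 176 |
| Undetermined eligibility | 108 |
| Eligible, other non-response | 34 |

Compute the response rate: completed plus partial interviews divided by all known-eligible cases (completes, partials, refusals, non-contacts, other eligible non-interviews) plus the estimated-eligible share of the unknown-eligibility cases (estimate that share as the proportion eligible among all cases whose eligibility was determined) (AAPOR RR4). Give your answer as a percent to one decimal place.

32.6%

Num: 176 + 12 = 188
Known eligible: 176 + 12 + 178 + 83 + 34 = 483
e = 483 / (483 + 75) = 483 / 558 = 0.8656
Eligible share of unknowns: 0.8656 × 108 = 93.48
Denominator: 483 + 93.48 = 576.48
RR4 = 188 / 576.48 = 0.3261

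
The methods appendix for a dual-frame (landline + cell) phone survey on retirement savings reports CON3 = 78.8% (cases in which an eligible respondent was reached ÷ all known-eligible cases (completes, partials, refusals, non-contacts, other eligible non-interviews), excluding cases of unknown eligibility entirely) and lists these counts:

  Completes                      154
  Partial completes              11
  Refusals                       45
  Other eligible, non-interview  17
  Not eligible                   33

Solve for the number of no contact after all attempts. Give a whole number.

61

Num → 154 + 11 + 45 + 17 = 227
CON3 = 227 / D = 0.788
D = 227 / 0.788 = 288.1
Other denominator terms total 227
no contact after all attempts = 288.1 − 227 ≈ 61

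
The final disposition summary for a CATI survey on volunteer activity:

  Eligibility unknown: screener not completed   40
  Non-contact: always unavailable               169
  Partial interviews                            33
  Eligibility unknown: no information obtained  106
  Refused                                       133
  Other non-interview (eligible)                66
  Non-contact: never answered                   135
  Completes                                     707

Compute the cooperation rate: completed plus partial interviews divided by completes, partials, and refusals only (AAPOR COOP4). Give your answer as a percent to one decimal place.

84.8%

Never reached = 135 + 169 = 304
Eligibility not determined = 40 + 106 = 146
Numerator: 707 + 33 = 740
Denominator: 707 + 33 + 133 = 873
COOP4 = 740 / 873 = 0.8477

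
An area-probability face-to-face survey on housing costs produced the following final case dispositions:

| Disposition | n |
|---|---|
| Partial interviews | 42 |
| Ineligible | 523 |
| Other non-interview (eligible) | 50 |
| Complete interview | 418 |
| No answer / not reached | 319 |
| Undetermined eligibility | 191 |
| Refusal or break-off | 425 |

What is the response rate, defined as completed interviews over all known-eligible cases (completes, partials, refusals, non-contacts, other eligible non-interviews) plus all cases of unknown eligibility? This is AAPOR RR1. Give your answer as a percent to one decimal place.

Top → 418
Denom → 418 + 42 + 425 + 319 + 50 + 191 = 1445
RR1 = 418 / 1445 = 0.2893

28.9%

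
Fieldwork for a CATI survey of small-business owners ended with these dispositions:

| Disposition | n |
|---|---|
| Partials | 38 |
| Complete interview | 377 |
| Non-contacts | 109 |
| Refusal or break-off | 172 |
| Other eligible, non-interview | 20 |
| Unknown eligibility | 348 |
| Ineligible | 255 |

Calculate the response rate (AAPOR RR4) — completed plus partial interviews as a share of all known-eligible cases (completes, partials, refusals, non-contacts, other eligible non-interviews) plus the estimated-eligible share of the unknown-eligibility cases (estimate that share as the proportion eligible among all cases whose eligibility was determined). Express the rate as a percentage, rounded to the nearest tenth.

42.7%

Num = 377 + 38 = 415
Determined eligible = 377 + 38 + 172 + 109 + 20 = 716
e = 716 / (716 + 255) = 716 / 971 = 0.7374
Eligible share of unknowns = 0.7374 × 348 = 256.62
Base = 716 + 256.62 = 972.62
RR4 = 415 / 972.62 = 0.4267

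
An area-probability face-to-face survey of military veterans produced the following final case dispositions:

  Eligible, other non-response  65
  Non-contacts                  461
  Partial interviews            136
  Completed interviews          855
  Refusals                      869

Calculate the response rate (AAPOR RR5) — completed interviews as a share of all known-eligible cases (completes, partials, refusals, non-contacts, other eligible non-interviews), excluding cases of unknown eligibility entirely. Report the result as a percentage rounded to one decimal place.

35.8%

Numerator → 855
Denominator → 855 + 136 + 869 + 461 + 65 = 2386
RR5 = 855 / 2386 = 0.3583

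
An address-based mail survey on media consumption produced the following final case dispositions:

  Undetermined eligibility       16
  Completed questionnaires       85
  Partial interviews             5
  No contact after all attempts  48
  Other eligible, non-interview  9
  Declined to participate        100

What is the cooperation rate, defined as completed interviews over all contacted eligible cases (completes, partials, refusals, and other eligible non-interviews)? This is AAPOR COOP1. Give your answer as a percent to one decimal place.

Numerator = 85
Base = 85 + 5 + 100 + 9 = 199
COOP1 = 85 / 199 = 0.4271

42.7%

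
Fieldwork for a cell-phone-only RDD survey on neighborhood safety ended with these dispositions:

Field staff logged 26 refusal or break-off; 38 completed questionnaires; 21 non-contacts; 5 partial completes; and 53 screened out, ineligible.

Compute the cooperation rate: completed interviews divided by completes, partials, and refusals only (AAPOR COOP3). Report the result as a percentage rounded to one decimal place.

55.1%

Num → 38
Denom → 38 + 5 + 26 = 69
COOP3 = 38 / 69 = 0.5507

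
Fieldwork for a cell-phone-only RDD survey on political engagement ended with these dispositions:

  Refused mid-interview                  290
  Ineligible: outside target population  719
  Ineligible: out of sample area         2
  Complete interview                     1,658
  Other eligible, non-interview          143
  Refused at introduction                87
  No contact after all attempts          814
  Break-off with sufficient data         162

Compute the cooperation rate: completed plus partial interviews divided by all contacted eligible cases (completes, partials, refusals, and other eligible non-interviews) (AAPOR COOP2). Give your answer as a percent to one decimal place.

77.8%

Refusal or break-off = 87 + 290 = 377
Not eligible = 719 + 2 = 721
Numerator → 1658 + 162 = 1820
Denom → 1658 + 162 + 377 + 143 = 2340
COOP2 = 1820 / 2340 = 0.7778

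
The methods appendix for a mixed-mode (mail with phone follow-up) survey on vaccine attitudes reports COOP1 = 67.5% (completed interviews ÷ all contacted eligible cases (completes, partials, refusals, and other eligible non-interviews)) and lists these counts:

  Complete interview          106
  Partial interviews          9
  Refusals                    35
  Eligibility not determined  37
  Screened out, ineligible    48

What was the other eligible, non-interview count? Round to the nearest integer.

7

COOP1 = 106 / D = 0.675
D = 106 / 0.675 = 157.0
Rest of base = 150
other eligible, non-interview = 157.0 − 150 ≈ 7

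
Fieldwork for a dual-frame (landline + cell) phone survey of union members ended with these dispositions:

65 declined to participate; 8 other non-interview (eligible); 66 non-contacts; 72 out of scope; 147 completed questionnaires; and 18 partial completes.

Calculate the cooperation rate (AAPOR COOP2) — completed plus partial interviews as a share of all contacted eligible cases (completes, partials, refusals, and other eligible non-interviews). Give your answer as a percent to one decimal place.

Numerator: 147 + 18 = 165
Denominator: 147 + 18 + 65 + 8 = 238
COOP2 = 165 / 238 = 0.6933

69.3%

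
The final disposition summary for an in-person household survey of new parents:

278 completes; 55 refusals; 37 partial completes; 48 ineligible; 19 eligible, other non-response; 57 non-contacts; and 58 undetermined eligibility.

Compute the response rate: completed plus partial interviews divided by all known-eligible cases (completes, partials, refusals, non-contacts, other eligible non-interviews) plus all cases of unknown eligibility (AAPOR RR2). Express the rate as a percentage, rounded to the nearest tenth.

Top → 278 + 37 = 315
Base → 278 + 37 + 55 + 57 + 19 + 58 = 504
RR2 = 315 / 504 = 0.6250

62.5%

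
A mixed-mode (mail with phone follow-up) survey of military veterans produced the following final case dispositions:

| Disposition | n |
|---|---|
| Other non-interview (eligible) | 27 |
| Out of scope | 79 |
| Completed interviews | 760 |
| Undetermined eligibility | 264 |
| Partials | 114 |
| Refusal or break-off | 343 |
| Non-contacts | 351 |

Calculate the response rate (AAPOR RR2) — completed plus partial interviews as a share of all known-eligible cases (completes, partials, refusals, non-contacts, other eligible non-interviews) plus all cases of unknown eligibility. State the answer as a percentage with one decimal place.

47.0%

Num = 760 + 114 = 874
Denominator = 760 + 114 + 343 + 351 + 27 + 264 = 1859
RR2 = 874 / 1859 = 0.4701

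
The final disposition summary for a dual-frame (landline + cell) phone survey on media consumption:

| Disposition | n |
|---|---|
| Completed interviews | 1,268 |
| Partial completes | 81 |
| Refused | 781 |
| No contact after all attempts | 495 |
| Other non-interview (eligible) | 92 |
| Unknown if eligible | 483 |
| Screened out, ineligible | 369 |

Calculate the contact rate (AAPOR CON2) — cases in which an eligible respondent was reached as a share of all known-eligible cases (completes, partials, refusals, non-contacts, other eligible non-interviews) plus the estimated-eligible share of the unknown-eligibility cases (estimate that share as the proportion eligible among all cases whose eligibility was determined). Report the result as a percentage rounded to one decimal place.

70.7%

Numerator: 1268 + 81 + 781 + 92 = 2222
Determined eligible: 1268 + 81 + 781 + 495 + 92 = 2717
e = 2717 / (2717 + 369) = 2717 / 3086 = 0.8804
Eligible share of unknowns: 0.8804 × 483 = 425.23
Denom: 2717 + 425.23 = 3142.23
CON2 = 2222 / 3142.23 = 0.7071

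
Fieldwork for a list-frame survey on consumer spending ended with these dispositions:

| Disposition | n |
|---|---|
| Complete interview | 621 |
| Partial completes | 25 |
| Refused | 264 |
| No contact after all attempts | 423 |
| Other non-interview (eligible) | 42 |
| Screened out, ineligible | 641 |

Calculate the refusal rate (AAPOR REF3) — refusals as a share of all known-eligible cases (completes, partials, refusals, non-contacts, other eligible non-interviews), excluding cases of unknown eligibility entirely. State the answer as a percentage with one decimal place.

Numerator → 264
Denominator → 621 + 25 + 264 + 423 + 42 = 1375
REF3 = 264 / 1375 = 0.1920

19.2%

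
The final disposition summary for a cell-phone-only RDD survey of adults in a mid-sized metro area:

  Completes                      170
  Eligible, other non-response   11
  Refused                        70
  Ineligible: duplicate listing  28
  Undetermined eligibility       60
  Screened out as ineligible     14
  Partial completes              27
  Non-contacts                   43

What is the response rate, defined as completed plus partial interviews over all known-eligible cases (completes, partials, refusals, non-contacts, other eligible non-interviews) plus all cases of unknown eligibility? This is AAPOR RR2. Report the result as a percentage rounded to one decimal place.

51.7%

Not eligible = 14 + 28 = 42
Numerator = 170 + 27 = 197
Base = 170 + 27 + 70 + 43 + 11 + 60 = 381
RR2 = 197 / 381 = 0.5171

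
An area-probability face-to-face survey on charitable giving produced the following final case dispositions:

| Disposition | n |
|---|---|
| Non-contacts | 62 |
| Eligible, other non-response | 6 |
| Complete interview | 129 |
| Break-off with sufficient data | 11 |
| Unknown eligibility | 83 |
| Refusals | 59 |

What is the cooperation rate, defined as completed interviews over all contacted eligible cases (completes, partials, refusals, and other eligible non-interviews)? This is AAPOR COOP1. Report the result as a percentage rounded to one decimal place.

62.9%

Top: 129
Denom: 129 + 11 + 59 + 6 = 205
COOP1 = 129 / 205 = 0.6293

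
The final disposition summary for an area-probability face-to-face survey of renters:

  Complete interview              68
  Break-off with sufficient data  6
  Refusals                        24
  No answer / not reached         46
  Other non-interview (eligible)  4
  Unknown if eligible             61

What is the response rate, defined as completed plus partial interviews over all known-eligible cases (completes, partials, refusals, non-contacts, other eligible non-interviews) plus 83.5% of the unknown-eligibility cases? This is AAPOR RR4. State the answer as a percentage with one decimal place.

37.2%

Numerator → 68 + 6 = 74
Eligible (known) → 68 + 6 + 24 + 46 + 4 = 148
e × U → 0.8350 × 61 = 50.93
Base → 148 + 50.93 = 198.93
RR4 = 74 / 198.93 = 0.3720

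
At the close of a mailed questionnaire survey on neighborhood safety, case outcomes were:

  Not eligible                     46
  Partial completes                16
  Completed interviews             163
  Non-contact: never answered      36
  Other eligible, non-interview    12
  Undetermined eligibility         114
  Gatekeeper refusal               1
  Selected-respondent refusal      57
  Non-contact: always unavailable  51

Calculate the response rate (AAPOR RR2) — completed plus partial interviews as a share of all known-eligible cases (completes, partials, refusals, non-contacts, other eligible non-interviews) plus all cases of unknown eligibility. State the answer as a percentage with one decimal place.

39.8%

Refused = 1 + 57 = 58
No contact after all attempts = 36 + 51 = 87
Num: 163 + 16 = 179
Base: 163 + 16 + 58 + 87 + 12 + 114 = 450
RR2 = 179 / 450 = 0.3978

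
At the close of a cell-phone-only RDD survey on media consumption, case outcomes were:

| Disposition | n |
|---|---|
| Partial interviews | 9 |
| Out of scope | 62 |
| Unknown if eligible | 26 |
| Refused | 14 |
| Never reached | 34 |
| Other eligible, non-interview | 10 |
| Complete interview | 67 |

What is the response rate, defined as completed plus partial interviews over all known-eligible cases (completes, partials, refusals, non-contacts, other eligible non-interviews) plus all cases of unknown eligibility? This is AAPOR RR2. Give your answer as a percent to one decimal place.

Top: 67 + 9 = 76
Base: 67 + 9 + 14 + 34 + 10 + 26 = 160
RR2 = 76 / 160 = 0.4750

47.5%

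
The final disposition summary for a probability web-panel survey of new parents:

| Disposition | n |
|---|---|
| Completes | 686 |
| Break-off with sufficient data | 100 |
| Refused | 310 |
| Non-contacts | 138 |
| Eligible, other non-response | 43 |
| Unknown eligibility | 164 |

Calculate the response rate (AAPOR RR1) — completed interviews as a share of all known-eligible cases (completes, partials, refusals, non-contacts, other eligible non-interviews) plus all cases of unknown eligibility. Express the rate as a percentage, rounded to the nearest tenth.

47.6%

Num: 686
Denominator: 686 + 100 + 310 + 138 + 43 + 164 = 1441
RR1 = 686 / 1441 = 0.4761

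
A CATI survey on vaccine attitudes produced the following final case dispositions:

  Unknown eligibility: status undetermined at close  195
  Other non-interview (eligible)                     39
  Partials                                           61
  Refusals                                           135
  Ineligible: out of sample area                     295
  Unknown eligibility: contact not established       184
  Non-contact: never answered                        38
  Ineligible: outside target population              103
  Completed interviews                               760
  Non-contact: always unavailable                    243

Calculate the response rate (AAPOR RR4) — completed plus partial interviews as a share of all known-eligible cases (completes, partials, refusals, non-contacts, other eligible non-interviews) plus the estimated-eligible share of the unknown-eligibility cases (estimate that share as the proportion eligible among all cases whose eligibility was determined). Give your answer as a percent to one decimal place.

Non-contacts = 38 + 243 = 281
Unknown eligibility = 184 + 195 = 379
Screened out, ineligible = 103 + 295 = 398
Top = 760 + 61 = 821
Eligible (known) = 760 + 61 + 135 + 281 + 39 = 1276
e = 1276 / (1276 + 398) = 1276 / 1674 = 0.7622
e × U = 0.7622 × 379 = 288.87
Base = 1276 + 288.87 = 1564.87
RR4 = 821 / 1564.87 = 0.5246

52.5%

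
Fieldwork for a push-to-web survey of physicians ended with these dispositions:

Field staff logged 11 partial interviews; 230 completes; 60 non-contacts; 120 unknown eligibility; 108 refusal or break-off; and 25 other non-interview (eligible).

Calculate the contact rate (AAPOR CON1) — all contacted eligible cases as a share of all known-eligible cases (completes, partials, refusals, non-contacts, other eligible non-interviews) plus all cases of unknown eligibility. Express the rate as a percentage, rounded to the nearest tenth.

67.5%

Numerator → 230 + 11 + 108 + 25 = 374
Base → 230 + 11 + 108 + 60 + 25 + 120 = 554
CON1 = 374 / 554 = 0.6751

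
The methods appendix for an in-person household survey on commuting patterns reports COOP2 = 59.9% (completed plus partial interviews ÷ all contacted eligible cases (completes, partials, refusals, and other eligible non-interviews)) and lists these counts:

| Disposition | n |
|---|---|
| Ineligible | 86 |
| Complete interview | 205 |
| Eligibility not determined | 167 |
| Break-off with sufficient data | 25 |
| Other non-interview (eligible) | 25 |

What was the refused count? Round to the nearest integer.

Numerator: 205 + 25 = 230
COOP2 = 230 / D = 0.599
D = 230 / 0.599 = 384.0
Remaining denominator categories sum to 255
refused = 384.0 − 255 ≈ 129

129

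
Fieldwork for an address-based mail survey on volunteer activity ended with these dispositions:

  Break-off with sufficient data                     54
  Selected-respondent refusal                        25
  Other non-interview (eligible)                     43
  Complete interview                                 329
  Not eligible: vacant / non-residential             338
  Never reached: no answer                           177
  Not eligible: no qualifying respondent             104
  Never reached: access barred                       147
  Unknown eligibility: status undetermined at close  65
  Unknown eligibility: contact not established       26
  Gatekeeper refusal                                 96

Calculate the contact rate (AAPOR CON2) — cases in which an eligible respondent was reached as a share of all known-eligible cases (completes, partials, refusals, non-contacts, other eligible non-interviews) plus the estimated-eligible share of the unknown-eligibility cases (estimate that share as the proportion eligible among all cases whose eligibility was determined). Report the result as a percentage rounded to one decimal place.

58.7%

Declined to participate = 96 + 25 = 121
Non-contacts = 177 + 147 = 324
Unknown if eligible = 26 + 65 = 91
Not eligible = 104 + 338 = 442
Top → 329 + 54 + 121 + 43 = 547
Determined eligible → 329 + 54 + 121 + 324 + 43 = 871
e = 871 / (871 + 442) = 871 / 1313 = 0.6634
e × U → 0.6634 × 91 = 60.37
Base → 871 + 60.37 = 931.37
CON2 = 547 / 931.37 = 0.5873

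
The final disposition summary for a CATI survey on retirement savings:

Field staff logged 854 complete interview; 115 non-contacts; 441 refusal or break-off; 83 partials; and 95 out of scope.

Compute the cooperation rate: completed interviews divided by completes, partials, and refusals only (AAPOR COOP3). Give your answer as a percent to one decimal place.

Numerator = 854
Denom = 854 + 83 + 441 = 1378
COOP3 = 854 / 1378 = 0.6197

62.0%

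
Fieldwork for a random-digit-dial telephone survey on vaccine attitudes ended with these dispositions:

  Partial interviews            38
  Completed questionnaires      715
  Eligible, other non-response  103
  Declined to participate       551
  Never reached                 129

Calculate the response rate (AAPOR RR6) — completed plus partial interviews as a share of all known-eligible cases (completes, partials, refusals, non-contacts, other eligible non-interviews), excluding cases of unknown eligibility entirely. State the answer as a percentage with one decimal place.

Top → 715 + 38 = 753
Denominator → 715 + 38 + 551 + 129 + 103 = 1536
RR6 = 753 / 1536 = 0.4902

49.0%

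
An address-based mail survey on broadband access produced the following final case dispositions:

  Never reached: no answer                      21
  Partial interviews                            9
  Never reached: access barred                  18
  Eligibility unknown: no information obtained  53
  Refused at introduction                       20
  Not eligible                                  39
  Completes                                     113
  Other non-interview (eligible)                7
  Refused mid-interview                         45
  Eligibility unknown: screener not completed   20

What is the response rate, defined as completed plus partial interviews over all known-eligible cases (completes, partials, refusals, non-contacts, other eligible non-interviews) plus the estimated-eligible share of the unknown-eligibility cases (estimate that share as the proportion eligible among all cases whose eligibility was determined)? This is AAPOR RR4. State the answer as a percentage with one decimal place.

41.3%

Declined to participate = 20 + 45 = 65
Never reached = 21 + 18 = 39
Unknown if eligible = 20 + 53 = 73
Top = 113 + 9 = 122
Eligible (known) = 113 + 9 + 65 + 39 + 7 = 233
e = 233 / (233 + 39) = 233 / 272 = 0.8566
e × U = 0.8566 × 73 = 62.53
Denom = 233 + 62.53 = 295.53
RR4 = 122 / 295.53 = 0.4128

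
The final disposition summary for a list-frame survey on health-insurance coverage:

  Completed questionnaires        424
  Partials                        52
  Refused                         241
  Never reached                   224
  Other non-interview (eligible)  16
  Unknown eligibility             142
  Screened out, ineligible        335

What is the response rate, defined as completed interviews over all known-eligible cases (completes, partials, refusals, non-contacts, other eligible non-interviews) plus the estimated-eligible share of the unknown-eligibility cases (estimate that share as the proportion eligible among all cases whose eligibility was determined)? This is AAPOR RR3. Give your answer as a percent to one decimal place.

39.9%

Numerator → 424
Eligible (known) → 424 + 52 + 241 + 224 + 16 = 957
e = 957 / (957 + 335) = 957 / 1292 = 0.7407
Eligible share of unknowns → 0.7407 × 142 = 105.18
Base → 957 + 105.18 = 1062.18
RR3 = 424 / 1062.18 = 0.3992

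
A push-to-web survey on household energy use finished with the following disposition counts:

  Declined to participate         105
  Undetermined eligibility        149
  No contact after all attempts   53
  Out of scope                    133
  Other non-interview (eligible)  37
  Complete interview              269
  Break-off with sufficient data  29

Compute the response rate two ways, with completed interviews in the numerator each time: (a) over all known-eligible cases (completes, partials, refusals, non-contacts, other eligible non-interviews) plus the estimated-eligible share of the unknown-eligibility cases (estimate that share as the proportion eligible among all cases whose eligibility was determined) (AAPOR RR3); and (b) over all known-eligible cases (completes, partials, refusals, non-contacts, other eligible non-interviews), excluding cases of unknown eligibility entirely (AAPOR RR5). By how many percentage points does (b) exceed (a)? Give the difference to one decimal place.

Top → 269
Known eligible → 269 + 29 + 105 + 53 + 37 = 493
e = 493 / (493 + 133) = 493 / 626 = 0.7875
Eligible share of unknowns → 0.7875 × 149 = 117.34
Denom → 493 + 117.34 = 610.34
RR3 = 269 / 610.34 = 0.4407
Denom → 269 + 29 + 105 + 53 + 37 = 493
RR5 = 269 / 493 = 0.5456
Difference = 54.56 − 44.07 = 10.49 percentage points

10.5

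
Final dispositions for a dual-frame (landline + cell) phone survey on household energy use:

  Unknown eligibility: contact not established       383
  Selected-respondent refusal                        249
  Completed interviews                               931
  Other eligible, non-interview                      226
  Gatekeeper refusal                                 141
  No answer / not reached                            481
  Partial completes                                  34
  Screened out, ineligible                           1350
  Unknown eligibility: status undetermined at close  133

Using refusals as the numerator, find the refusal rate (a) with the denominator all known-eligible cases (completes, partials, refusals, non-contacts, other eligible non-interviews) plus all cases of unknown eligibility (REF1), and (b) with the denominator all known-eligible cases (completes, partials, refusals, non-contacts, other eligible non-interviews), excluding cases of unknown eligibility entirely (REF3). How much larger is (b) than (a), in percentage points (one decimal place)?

3.8

Refusal or break-off = 141 + 249 = 390
Undetermined eligibility = 383 + 133 = 516
Num = 390
Base = 931 + 34 + 390 + 481 + 226 + 516 = 2578
REF1 = 390 / 2578 = 0.1513
Base = 931 + 34 + 390 + 481 + 226 = 2062
REF3 = 390 / 2062 = 0.1891
Difference = 18.91 − 15.13 = 3.78 percentage points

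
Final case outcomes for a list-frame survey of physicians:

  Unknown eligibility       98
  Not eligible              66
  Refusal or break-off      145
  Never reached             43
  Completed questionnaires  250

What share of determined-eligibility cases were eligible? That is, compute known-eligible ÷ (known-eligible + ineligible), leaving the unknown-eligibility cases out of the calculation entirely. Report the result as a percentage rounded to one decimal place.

86.9%

Eligible (known) = 250 + 145 + 43 = 438
e = 438 / (438 + 66) = 438 / 504 = 0.8690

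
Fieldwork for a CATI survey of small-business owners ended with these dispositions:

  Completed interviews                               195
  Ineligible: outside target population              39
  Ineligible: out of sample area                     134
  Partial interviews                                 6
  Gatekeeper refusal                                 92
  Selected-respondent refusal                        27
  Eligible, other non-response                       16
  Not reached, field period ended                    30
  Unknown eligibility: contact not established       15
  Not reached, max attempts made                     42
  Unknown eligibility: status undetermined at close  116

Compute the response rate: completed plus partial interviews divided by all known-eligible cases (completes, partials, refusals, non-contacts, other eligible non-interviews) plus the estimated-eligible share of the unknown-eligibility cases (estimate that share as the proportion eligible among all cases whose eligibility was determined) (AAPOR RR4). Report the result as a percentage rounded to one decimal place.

40.2%

Refusals = 92 + 27 = 119
Non-contacts = 30 + 42 = 72
Unknown eligibility = 15 + 116 = 131
Screened out, ineligible = 39 + 134 = 173
Top = 195 + 6 = 201
Eligible (known) = 195 + 6 + 119 + 72 + 16 = 408
e = 408 / (408 + 173) = 408 / 581 = 0.7022
Estimated eligible among unknowns = 0.7022 × 131 = 91.99
Denominator = 408 + 91.99 = 499.99
RR4 = 201 / 499.99 = 0.4020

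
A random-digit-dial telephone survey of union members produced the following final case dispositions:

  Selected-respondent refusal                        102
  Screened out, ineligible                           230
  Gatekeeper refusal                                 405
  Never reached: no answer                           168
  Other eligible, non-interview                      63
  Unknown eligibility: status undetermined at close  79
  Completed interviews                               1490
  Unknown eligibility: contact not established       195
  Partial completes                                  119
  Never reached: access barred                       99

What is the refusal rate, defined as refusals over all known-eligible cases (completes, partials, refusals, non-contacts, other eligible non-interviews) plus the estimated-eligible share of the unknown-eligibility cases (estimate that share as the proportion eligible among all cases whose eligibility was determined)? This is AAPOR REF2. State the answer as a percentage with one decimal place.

18.8%

Refusals = 405 + 102 = 507
No answer / not reached = 168 + 99 = 267
Undetermined eligibility = 195 + 79 = 274
Top → 507
Known eligible → 1490 + 119 + 507 + 267 + 63 = 2446
e = 2446 / (2446 + 230) = 2446 / 2676 = 0.9141
e × U → 0.9141 × 274 = 250.46
Denom → 2446 + 250.46 = 2696.46
REF2 = 507 / 2696.46 = 0.1880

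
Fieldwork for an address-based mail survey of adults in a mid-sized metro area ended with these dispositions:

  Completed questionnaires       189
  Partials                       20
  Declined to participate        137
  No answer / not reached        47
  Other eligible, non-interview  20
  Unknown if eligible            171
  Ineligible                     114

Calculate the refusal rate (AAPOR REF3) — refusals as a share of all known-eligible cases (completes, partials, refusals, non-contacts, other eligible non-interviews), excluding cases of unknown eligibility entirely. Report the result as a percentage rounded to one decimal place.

33.2%

Num = 137
Base = 189 + 20 + 137 + 47 + 20 = 413
REF3 = 137 / 413 = 0.3317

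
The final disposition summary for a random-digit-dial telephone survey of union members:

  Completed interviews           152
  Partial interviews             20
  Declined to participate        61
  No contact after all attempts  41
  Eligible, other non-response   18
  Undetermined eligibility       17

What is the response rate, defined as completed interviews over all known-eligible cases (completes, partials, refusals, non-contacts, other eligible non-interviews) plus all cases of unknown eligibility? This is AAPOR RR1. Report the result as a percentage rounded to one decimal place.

Num: 152
Denominator: 152 + 20 + 61 + 41 + 18 + 17 = 309
RR1 = 152 / 309 = 0.4919

49.2%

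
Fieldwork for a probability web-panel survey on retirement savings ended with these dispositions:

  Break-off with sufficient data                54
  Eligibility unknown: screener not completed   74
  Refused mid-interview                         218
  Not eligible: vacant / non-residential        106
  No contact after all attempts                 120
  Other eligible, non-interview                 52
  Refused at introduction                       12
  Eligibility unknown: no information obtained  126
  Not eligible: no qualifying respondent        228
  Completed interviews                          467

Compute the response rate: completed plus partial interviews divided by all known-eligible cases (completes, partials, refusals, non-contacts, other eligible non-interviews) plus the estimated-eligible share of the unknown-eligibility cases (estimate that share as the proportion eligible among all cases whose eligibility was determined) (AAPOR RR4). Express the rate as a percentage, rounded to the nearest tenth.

48.7%

Declined to participate = 12 + 218 = 230
Unknown if eligible = 74 + 126 = 200
Out of scope = 228 + 106 = 334
Top = 467 + 54 = 521
Known eligible = 467 + 54 + 230 + 120 + 52 = 923
e = 923 / (923 + 334) = 923 / 1257 = 0.7343
e × U = 0.7343 × 200 = 146.86
Base = 923 + 146.86 = 1069.86
RR4 = 521 / 1069.86 = 0.4870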